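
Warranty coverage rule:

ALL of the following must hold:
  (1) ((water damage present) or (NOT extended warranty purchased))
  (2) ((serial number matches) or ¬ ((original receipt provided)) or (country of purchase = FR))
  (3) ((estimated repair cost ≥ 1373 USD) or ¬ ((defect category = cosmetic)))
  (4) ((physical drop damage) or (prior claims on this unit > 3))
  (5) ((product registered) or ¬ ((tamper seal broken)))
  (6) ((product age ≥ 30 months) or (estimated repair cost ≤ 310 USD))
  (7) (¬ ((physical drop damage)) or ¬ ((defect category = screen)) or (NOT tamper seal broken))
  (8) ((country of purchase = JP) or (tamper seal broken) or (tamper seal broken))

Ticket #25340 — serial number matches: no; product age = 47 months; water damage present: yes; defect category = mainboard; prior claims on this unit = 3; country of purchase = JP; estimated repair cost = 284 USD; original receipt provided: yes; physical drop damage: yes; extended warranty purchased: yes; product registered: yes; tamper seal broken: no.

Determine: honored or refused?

Atomic conditions:
  water damage present: yes → true
  NOT extended warranty purchased: yes → false
  serial number matches: no → false
  original receipt provided: yes → true
  country of purchase = FR: JP == FR is false
  estimated repair cost ≥ 1373 USD: 284 ≥ 1373 is false
  defect category = cosmetic: mainboard == cosmetic is false
  physical drop damage: yes → true
  prior claims on this unit > 3: 3 > 3 is false
  product registered: yes → true
  tamper seal broken: no → false
  product age ≥ 30 months: 47 ≥ 30 is true
  estimated repair cost ≤ 310 USD: 284 ≤ 310 is true
  defect category = screen: mainboard == screen is false
  NOT tamper seal broken: no → true
  country of purchase = JP: JP == JP is true
Combine:
[1] true OR false = true
[2.2] NOT true = false
[2] false OR false OR false = false
[3.2] NOT false = true
[3] false OR true = true
[4] true OR false = true
[5.2] NOT false = true
[5] true OR true = true
[6] true OR true = true
[7.1] NOT true = false
[7.2] NOT false = true
[7] false OR true OR true = true
[8] true OR false OR false = true
[root] true AND false AND true AND true AND true AND true AND true AND true = false
Overall: false → refused

Refused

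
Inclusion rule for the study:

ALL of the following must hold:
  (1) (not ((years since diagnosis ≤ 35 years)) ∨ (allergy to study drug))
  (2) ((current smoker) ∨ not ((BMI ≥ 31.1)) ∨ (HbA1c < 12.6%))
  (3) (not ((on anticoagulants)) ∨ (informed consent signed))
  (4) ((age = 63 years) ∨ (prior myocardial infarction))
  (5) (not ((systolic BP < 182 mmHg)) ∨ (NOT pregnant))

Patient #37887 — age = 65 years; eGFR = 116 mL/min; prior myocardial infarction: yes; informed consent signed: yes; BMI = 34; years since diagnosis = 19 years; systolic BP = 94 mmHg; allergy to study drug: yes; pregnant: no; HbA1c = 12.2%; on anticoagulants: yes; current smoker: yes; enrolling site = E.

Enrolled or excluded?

Enrolled

Atomic conditions:
  years since diagnosis ≤ 35 years: 19 ≤ 35 is true
  allergy to study drug: yes → true
  current smoker: yes → true
  BMI ≥ 31.1: 34 ≥ 31.1 is true
  HbA1c < 12.6%: 12.2 < 12.6 is true
  on anticoagulants: yes → true
  informed consent signed: yes → true
  age = 63 years: 65 == 63 is false
  prior myocardial infarction: yes → true
  systolic BP < 182 mmHg: 94 < 182 is true
  NOT pregnant: no → true
Combine:
[1.1] NOT true = false
[1] false OR true = true
[2.2] NOT true = false
[2] true OR false OR true = true
[3.1] NOT true = false
[3] false OR true = true
[4] false OR true = true
[5.1] NOT true = false
[5] false OR true = true
[root] true AND true AND true AND true AND true = true
Overall: true → enrolled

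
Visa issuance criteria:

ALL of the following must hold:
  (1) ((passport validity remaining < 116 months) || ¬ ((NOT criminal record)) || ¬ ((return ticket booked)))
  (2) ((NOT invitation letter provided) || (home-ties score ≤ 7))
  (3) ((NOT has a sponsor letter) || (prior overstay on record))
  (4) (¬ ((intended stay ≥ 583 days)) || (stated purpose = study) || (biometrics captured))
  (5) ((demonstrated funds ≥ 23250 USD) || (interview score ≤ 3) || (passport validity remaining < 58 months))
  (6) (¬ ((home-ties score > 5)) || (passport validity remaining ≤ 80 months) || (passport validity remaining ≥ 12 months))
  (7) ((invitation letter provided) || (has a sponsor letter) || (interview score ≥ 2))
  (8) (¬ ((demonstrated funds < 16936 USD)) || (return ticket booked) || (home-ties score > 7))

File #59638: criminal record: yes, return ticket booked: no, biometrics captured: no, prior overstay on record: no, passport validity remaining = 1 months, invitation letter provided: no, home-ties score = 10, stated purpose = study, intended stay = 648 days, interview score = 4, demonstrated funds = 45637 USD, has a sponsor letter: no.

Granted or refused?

Atomic conditions:
  passport validity remaining < 116 months: 1 < 116 is true
  NOT criminal record: yes → false
  return ticket booked: no → false
  NOT invitation letter provided: no → true
  home-ties score ≤ 7: 10 ≤ 7 is false
  NOT has a sponsor letter: no → true
  prior overstay on record: no → false
  intended stay ≥ 583 days: 648 ≥ 583 is true
  stated purpose = study: study == study is true
  biometrics captured: no → false
  demonstrated funds ≥ 23250 USD: 45637 ≥ 23250 is true
  interview score ≤ 3: 4 ≤ 3 is false
  passport validity remaining < 58 months: 1 < 58 is true
  home-ties score > 5: 10 > 5 is true
  passport validity remaining ≤ 80 months: 1 ≤ 80 is true
  passport validity remaining ≥ 12 months: 1 ≥ 12 is false
  invitation letter provided: no → false
  has a sponsor letter: no → false
  interview score ≥ 2: 4 ≥ 2 is true
  demonstrated funds < 16936 USD: 45637 < 16936 is false
  home-ties score > 7: 10 > 7 is true
Combine:
[1.2] NOT false = true
[1.3] NOT false = true
[1] true OR true OR true = true
[2] true OR false = true
[3] true OR false = true
[4.1] NOT true = false
[4] false OR true OR false = true
[5] true OR false OR true = true
[6.1] NOT true = false
[6] false OR true OR false = true
[7] false OR false OR true = true
[8.1] NOT false = true
[8] true OR false OR true = true
[root] true AND true AND true AND true AND true AND true AND true AND true = true
Overall: true → granted

Granted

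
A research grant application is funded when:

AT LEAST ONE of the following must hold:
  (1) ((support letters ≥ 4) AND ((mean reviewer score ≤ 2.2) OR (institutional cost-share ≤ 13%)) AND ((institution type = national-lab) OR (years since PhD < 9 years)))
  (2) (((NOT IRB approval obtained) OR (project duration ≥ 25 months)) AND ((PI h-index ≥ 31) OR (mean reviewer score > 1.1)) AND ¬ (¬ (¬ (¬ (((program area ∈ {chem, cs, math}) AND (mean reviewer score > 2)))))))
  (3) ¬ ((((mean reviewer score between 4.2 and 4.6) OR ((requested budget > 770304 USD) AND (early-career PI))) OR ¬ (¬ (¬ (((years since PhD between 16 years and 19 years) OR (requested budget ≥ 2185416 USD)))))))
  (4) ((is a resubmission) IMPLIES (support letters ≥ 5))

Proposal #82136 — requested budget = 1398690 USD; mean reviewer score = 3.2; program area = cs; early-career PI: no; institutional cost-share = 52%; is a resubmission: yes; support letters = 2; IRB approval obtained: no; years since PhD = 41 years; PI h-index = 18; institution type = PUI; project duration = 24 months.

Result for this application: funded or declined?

Funded

Atomic conditions:
  support letters ≥ 4: 2 ≥ 4 is false
  mean reviewer score ≤ 2.2: 3.2 ≤ 2.2 is false
  institutional cost-share ≤ 13%: 52 ≤ 13 is false
  institution type = national-lab: PUI == national-lab is false
  years since PhD < 9 years: 41 < 9 is false
  NOT IRB approval obtained: no → true
  project duration ≥ 25 months: 24 ≥ 25 is false
  PI h-index ≥ 31: 18 ≥ 31 is false
  mean reviewer score > 1.1: 3.2 > 1.1 is true
  program area ∈ {chem, cs, math}: cs is in the set → true
  mean reviewer score > 2: 3.2 > 2 is true
  mean reviewer score between 4.2 and 4.6: 3.2 in [4.2, 4.6] is false
  requested budget > 770304 USD: 1398690 > 770304 is true
  early-career PI: no → false
  years since PhD between 16 years and 19 years: 41 in [16, 19] is false
  requested budget ≥ 2185416 USD: 1398690 ≥ 2185416 is false
  is a resubmission: yes → true
  support letters ≥ 5: 2 ≥ 5 is false
Combine:
[1.2] false OR false = false
[1.3] false OR false = false
[1] false AND false AND false = false
[2.1] true OR false = true
[2.2] false OR true = true
[2.3.1.1.1.1] true AND true = true
[2.3.1.1.1] NOT true = false
[2.3.1.1] NOT false = true
[2.3.1] NOT true = false
[2.3] NOT false = true
[2] true AND true AND true = true
[3.1.1.2] true AND false = false
[3.1.1] false OR false = false
[3.1.2.1.1.1] false OR false = false
[3.1.2.1.1] NOT false = true
[3.1.2.1] NOT true = false
[3.1.2] NOT false = true
[3.1] false OR true = true
[3] NOT true = false
[4] true → false = false
[root] false OR true OR false OR false = true
Overall: true → funded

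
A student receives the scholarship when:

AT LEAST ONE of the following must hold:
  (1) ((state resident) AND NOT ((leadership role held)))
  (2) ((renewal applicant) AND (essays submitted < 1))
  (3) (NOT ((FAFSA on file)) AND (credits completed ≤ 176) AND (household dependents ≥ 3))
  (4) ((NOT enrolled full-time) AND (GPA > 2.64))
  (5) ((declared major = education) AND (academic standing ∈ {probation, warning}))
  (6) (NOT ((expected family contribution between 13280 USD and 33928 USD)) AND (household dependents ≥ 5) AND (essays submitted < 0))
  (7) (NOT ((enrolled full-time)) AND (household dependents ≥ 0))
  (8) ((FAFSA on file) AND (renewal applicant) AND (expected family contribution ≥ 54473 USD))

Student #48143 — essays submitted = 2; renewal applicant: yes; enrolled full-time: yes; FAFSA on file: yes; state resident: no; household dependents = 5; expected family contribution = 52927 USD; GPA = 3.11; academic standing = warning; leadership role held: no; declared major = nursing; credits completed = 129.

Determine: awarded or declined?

Declined

Atomic conditions:
  state resident: no → false
  leadership role held: no → false
  renewal applicant: yes → true
  essays submitted < 1: 2 < 1 is false
  FAFSA on file: yes → true
  credits completed ≤ 176: 129 ≤ 176 is true
  household dependents ≥ 3: 5 ≥ 3 is true
  NOT enrolled full-time: yes → false
  GPA > 2.64: 3.11 > 2.64 is true
  declared major = education: nursing == education is false
  academic standing ∈ {probation, warning}: warning is in the set → true
  expected family contribution between 13280 USD and 33928 USD: 52927 in [13280, 33928] is false
  household dependents ≥ 5: 5 ≥ 5 is true
  essays submitted < 0: 2 < 0 is false
  enrolled full-time: yes → true
  household dependents ≥ 0: 5 ≥ 0 is true
  expected family contribution ≥ 54473 USD: 52927 ≥ 54473 is false
Combine:
[1.2] NOT false = true
[1] false AND true = false
[2] true AND false = false
[3.1] NOT true = false
[3] false AND true AND true = false
[4] false AND true = false
[5] false AND true = false
[6.1] NOT false = true
[6] true AND true AND false = false
[7.1] NOT true = false
[7] false AND true = false
[8] true AND true AND false = false
[root] false OR false OR false OR false OR false OR false OR false OR false = false
Overall: false → declined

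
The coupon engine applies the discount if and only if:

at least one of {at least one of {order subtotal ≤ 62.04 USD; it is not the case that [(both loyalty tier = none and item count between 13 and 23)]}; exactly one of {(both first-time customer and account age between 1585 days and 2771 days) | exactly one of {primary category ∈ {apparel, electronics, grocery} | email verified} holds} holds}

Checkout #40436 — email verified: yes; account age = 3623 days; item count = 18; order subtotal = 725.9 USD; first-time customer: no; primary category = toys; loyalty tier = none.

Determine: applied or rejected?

Atomic conditions:
  order subtotal ≤ 62.04 USD: 725.9 ≤ 62.04 is false
  loyalty tier = none: none == none is true
  item count between 13 and 23: 18 in [13, 23] is true
  first-time customer: no → false
  account age between 1585 days and 2771 days: 3623 in [1585, 2771] is false
  primary category ∈ {apparel, electronics, grocery}: toys is not in the set → false
  email verified: yes → true
Combine:
[1.2.1] true AND true = true
[1.2] NOT true = false
[1] false OR false = false
[2.1] false AND false = false
[2.2] exactly-one(false, true) = true
[2] exactly-one(false, true) = true
[root] false OR true = true
Overall: true → applied

Applied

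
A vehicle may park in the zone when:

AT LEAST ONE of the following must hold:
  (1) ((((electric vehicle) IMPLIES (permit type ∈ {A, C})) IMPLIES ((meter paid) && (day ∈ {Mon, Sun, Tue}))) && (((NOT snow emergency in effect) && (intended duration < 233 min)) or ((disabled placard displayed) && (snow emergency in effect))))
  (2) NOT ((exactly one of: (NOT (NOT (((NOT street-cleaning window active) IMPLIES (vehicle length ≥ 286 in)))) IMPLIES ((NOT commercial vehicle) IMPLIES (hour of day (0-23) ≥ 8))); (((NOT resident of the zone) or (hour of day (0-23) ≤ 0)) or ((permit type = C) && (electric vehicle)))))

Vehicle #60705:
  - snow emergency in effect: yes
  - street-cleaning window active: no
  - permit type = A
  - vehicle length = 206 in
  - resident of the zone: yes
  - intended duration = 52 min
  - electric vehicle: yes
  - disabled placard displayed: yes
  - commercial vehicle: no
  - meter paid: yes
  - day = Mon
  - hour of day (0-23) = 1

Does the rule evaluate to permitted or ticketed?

Atomic conditions:
  electric vehicle: yes → true
  permit type ∈ {A, C}: A is in the set → true
  meter paid: yes → true
  day ∈ {Mon, Sun, Tue}: Mon is in the set → true
  NOT snow emergency in effect: yes → false
  intended duration < 233 min: 52 < 233 is true
  disabled placard displayed: yes → true
  snow emergency in effect: yes → true
  NOT street-cleaning window active: no → true
  vehicle length ≥ 286 in: 206 ≥ 286 is false
  NOT commercial vehicle: no → true
  hour of day (0-23) ≥ 8: 1 ≥ 8 is false
  NOT resident of the zone: yes → false
  hour of day (0-23) ≤ 0: 1 ≤ 0 is false
  permit type = C: A == C is false
Combine:
[1.1.1] true → true = true
[1.1.2] true AND true = true
[1.1] true → true = true
[1.2.1] false AND true = false
[1.2.2] true AND true = true
[1.2] false OR true = true
[1] true AND true = true
[2.1.1.1.1.1] true → false = false
[2.1.1.1.1] NOT false = true
[2.1.1.1] NOT true = false
[2.1.1.2] true → false = false
[2.1.1] false → false (antecedent false ⇒ implication holds) = true
[2.1.2.1] false OR false = false
[2.1.2.2] false AND true = false
[2.1.2] false OR false = false
[2.1] exactly-one(true, false) = true
[2] NOT true = false
[root] true OR false = true
Overall: true → permitted

Permitted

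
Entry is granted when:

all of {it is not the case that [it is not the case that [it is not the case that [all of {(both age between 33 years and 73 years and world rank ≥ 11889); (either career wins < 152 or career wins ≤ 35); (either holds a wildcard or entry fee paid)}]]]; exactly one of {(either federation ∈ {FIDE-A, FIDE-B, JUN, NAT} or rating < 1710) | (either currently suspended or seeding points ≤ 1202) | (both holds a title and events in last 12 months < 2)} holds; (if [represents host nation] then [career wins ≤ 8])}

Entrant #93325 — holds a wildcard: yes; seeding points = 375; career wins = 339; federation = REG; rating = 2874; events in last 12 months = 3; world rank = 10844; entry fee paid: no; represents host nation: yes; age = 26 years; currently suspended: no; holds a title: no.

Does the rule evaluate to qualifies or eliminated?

Atomic conditions:
  age between 33 years and 73 years: 26 in [33, 73] is false
  world rank ≥ 11889: 10844 ≥ 11889 is false
  career wins < 152: 339 < 152 is false
  career wins ≤ 35: 339 ≤ 35 is false
  holds a wildcard: yes → true
  entry fee paid: no → false
  federation ∈ {FIDE-A, FIDE-B, JUN, NAT}: REG is not in the set → false
  rating < 1710: 2874 < 1710 is false
  currently suspended: no → false
  seeding points ≤ 1202: 375 ≤ 1202 is true
  holds a title: no → false
  events in last 12 months < 2: 3 < 2 is false
  represents host nation: yes → true
  career wins ≤ 8: 339 ≤ 8 is false
Combine:
[1.1.1.1.1] false AND false = false
[1.1.1.1.2] false OR false = false
[1.1.1.1.3] true OR false = true
[1.1.1.1] false AND false AND true = false
[1.1.1] NOT false = true
[1.1] NOT true = false
[1] NOT false = true
[2.1] false OR false = false
[2.2] false OR true = true
[2.3] false AND false = false
[2] exactly-one(false, true, false) = true
[3] true → false = false
[root] true AND true AND false = false
Overall: false → eliminated

Eliminated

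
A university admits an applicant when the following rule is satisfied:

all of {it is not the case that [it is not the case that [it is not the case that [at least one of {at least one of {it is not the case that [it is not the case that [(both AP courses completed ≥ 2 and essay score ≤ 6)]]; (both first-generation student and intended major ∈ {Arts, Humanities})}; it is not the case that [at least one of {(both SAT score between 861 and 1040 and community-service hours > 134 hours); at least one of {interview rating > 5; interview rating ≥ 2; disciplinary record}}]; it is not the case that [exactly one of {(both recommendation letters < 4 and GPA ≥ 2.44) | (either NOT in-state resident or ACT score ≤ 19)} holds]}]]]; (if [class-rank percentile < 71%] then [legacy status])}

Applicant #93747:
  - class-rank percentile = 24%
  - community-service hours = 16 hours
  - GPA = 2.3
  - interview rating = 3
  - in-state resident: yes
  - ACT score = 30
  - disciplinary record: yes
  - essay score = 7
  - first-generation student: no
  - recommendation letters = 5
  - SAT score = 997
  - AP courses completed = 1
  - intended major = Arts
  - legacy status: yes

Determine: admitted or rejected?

Rejected

Atomic conditions:
  AP courses completed ≥ 2: 1 ≥ 2 is false
  essay score ≤ 6: 7 ≤ 6 is false
  first-generation student: no → false
  intended major ∈ {Arts, Humanities}: Arts is in the set → true
  SAT score between 861 and 1040: 997 in [861, 1040] is true
  community-service hours > 134 hours: 16 > 134 is false
  interview rating > 5: 3 > 5 is false
  interview rating ≥ 2: 3 ≥ 2 is true
  disciplinary record: yes → true
  recommendation letters < 4: 5 < 4 is false
  GPA ≥ 2.44: 2.3 ≥ 2.44 is false
  NOT in-state resident: yes → false
  ACT score ≤ 19: 30 ≤ 19 is false
  class-rank percentile < 71%: 24 < 71 is true
  legacy status: yes → true
Combine:
[1.1.1.1.1.1.1.1] false AND false = false
[1.1.1.1.1.1.1] NOT false = true
[1.1.1.1.1.1] NOT true = false
[1.1.1.1.1.2] false AND true = false
[1.1.1.1.1] false OR false = false
[1.1.1.1.2.1.1] true AND false = false
[1.1.1.1.2.1.2] false OR true OR true = true
[1.1.1.1.2.1] false OR true = true
[1.1.1.1.2] NOT true = false
[1.1.1.1.3.1.1] false AND false = false
[1.1.1.1.3.1.2] false OR false = false
[1.1.1.1.3.1] exactly-one(false, false) = false
[1.1.1.1.3] NOT false = true
[1.1.1.1] false OR false OR true = true
[1.1.1] NOT true = false
[1.1] NOT false = true
[1] NOT true = false
[2] true → true = true
[root] false AND true = false
Overall: false → rejected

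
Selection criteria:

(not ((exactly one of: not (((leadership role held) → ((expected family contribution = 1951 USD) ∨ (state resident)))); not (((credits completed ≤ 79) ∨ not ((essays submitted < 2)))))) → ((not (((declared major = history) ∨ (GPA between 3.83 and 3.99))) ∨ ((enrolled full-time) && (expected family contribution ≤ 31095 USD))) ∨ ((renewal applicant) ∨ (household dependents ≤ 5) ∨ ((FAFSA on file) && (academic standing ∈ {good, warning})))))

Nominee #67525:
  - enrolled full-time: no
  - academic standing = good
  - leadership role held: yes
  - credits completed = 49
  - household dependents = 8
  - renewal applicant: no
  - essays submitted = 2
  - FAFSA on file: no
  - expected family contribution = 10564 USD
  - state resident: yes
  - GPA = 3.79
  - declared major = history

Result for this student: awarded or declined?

Declined

Atomic conditions:
  leadership role held: yes → true
  expected family contribution = 1951 USD: 10564 == 1951 is false
  state resident: yes → true
  credits completed ≤ 79: 49 ≤ 79 is true
  essays submitted < 2: 2 < 2 is false
  declared major = history: history == history is true
  GPA between 3.83 and 3.99: 3.79 in [3.83, 3.99] is false
  enrolled full-time: no → false
  expected family contribution ≤ 31095 USD: 10564 ≤ 31095 is true
  renewal applicant: no → false
  household dependents ≤ 5: 8 ≤ 5 is false
  FAFSA on file: no → false
  academic standing ∈ {good, warning}: good is in the set → true
Combine:
[1.1.1.1.2] false OR true = true
[1.1.1.1] true → true = true
[1.1.1] NOT true = false
[1.1.2.1.2] NOT false = true
[1.1.2.1] true OR true = true
[1.1.2] NOT true = false
[1.1] exactly-one(false, false) = false
[1] NOT false = true
[2.1.1.1] true OR false = true
[2.1.1] NOT true = false
[2.1.2] false AND true = false
[2.1] false OR false = false
[2.2.3] false AND true = false
[2.2] false OR false OR false = false
[2] false OR false = false
[root] true → false = false
Overall: false → declined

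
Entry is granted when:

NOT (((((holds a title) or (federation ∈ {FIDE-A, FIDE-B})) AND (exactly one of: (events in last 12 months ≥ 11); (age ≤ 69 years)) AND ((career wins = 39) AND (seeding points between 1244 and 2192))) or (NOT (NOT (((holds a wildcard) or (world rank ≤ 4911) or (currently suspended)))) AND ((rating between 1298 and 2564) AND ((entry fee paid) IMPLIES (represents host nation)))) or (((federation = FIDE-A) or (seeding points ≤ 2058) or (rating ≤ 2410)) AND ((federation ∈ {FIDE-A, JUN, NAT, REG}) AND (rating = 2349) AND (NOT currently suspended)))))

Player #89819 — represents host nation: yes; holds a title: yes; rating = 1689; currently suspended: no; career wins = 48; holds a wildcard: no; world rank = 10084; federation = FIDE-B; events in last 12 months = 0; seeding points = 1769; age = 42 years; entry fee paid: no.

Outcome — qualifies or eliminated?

Atomic conditions:
  holds a title: yes → true
  federation ∈ {FIDE-A, FIDE-B}: FIDE-B is in the set → true
  events in last 12 months ≥ 11: 0 ≥ 11 is false
  age ≤ 69 years: 42 ≤ 69 is true
  career wins = 39: 48 == 39 is false
  seeding points between 1244 and 2192: 1769 in [1244, 2192] is true
  holds a wildcard: no → false
  world rank ≤ 4911: 10084 ≤ 4911 is false
  currently suspended: no → false
  rating between 1298 and 2564: 1689 in [1298, 2564] is true
  entry fee paid: no → false
  represents host nation: yes → true
  federation = FIDE-A: FIDE-B == FIDE-A is false
  seeding points ≤ 2058: 1769 ≤ 2058 is true
  rating ≤ 2410: 1689 ≤ 2410 is true
  federation ∈ {FIDE-A, JUN, NAT, REG}: FIDE-B is not in the set → false
  rating = 2349: 1689 == 2349 is false
  NOT currently suspended: no → true
Combine:
[1.1.1] true OR true = true
[1.1.2] exactly-one(false, true) = true
[1.1.3] false AND true = false
[1.1] true AND true AND false = false
[1.2.1.1.1] false OR false OR false = false
[1.2.1.1] NOT false = true
[1.2.1] NOT true = false
[1.2.2.2] false → true (antecedent false ⇒ implication holds) = true
[1.2.2] true AND true = true
[1.2] false AND true = false
[1.3.1] false OR true OR true = true
[1.3.2] false AND false AND true = false
[1.3] true AND false = false
[1] false OR false OR false = false
[root] NOT false = true
Overall: true → qualifies

Qualifies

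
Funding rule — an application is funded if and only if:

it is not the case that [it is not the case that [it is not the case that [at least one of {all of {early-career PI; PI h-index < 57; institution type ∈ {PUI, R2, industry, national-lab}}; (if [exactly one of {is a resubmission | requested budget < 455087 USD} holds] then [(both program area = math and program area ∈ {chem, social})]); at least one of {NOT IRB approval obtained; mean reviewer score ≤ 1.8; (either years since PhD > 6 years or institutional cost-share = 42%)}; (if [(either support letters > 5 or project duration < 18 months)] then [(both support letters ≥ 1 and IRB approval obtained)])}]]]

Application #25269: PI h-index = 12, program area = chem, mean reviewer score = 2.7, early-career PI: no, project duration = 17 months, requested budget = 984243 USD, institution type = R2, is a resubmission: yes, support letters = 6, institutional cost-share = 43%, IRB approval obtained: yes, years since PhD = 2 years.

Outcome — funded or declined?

Atomic conditions:
  early-career PI: no → false
  PI h-index < 57: 12 < 57 is true
  institution type ∈ {PUI, R2, industry, national-lab}: R2 is in the set → true
  is a resubmission: yes → true
  requested budget < 455087 USD: 984243 < 455087 is false
  program area = math: chem == math is false
  program area ∈ {chem, social}: chem is in the set → true
  NOT IRB approval obtained: yes → false
  mean reviewer score ≤ 1.8: 2.7 ≤ 1.8 is false
  years since PhD > 6 years: 2 > 6 is false
  institutional cost-share = 42%: 43 == 42 is false
  support letters > 5: 6 > 5 is true
  project duration < 18 months: 17 < 18 is true
  support letters ≥ 1: 6 ≥ 1 is true
  IRB approval obtained: yes → true
Combine:
[1.1.1.1] false AND true AND true = false
[1.1.1.2.1] exactly-one(true, false) = true
[1.1.1.2.2] false AND true = false
[1.1.1.2] true → false = false
[1.1.1.3.3] false OR false = false
[1.1.1.3] false OR false OR false = false
[1.1.1.4.1] true OR true = true
[1.1.1.4.2] true AND true = true
[1.1.1.4] true → true = true
[1.1.1] false OR false OR false OR true = true
[1.1] NOT true = false
[1] NOT false = true
[root] NOT true = false
Overall: false → declined

Declined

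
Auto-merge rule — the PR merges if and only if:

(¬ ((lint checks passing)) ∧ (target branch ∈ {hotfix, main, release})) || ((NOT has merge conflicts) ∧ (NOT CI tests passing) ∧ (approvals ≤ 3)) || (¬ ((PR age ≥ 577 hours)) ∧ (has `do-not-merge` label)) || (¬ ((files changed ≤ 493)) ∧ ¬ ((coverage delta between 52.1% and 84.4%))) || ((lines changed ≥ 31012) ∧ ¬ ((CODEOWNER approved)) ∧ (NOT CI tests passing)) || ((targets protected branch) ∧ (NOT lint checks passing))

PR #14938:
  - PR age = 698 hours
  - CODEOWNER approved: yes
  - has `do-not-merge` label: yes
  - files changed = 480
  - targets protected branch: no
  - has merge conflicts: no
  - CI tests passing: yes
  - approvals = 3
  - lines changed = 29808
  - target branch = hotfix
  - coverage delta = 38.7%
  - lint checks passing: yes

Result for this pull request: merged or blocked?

Blocked

Atomic conditions:
  lint checks passing: yes → true
  target branch ∈ {hotfix, main, release}: hotfix is in the set → true
  NOT has merge conflicts: no → true
  NOT CI tests passing: yes → false
  approvals ≤ 3: 3 ≤ 3 is true
  PR age ≥ 577 hours: 698 ≥ 577 is true
  has `do-not-merge` label: yes → true
  files changed ≤ 493: 480 ≤ 493 is true
  coverage delta between 52.1% and 84.4%: 38.7 in [52.1, 84.4] is false
  lines changed ≥ 31012: 29808 ≥ 31012 is false
  CODEOWNER approved: yes → true
  targets protected branch: no → false
  NOT lint checks passing: yes → false
Combine:
[1.1] NOT true = false
[1] false AND true = false
[2] true AND false AND true = false
[3.1] NOT true = false
[3] false AND true = false
[4.1] NOT true = false
[4.2] NOT false = true
[4] false AND true = false
[5.2] NOT true = false
[5] false AND false AND false = false
[6] false AND false = false
[root] false OR false OR false OR false OR false OR false = false
Overall: false → blocked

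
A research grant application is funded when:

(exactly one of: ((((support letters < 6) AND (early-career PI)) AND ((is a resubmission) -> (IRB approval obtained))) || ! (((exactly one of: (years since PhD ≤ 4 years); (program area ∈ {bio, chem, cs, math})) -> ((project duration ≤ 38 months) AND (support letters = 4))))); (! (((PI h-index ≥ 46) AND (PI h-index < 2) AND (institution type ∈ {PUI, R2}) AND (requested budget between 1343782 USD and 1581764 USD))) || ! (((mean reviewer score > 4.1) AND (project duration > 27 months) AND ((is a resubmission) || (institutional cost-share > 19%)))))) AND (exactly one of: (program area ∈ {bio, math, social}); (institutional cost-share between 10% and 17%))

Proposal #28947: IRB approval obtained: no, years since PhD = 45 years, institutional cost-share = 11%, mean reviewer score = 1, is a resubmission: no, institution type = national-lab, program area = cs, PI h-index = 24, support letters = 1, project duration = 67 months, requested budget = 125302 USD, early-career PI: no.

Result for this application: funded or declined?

Atomic conditions:
  support letters < 6: 1 < 6 is true
  early-career PI: no → false
  is a resubmission: no → false
  IRB approval obtained: no → false
  years since PhD ≤ 4 years: 45 ≤ 4 is false
  program area ∈ {bio, chem, cs, math}: cs is in the set → true
  project duration ≤ 38 months: 67 ≤ 38 is false
  support letters = 4: 1 == 4 is false
  PI h-index ≥ 46: 24 ≥ 46 is false
  PI h-index < 2: 24 < 2 is false
  institution type ∈ {PUI, R2}: national-lab is not in the set → false
  requested budget between 1343782 USD and 1581764 USD: 125302 in [1343782, 1581764] is false
  mean reviewer score > 4.1: 1 > 4.1 is false
  project duration > 27 months: 67 > 27 is true
  institutional cost-share > 19%: 11 > 19 is false
  program area ∈ {bio, math, social}: cs is not in the set → false
  institutional cost-share between 10% and 17%: 11 in [10, 17] is true
Combine:
[1.1.1.1] true AND false = false
[1.1.1.2] false → false (antecedent false ⇒ implication holds) = true
[1.1.1] false AND true = false
[1.1.2.1.1] exactly-one(false, true) = true
[1.1.2.1.2] false AND false = false
[1.1.2.1] true → false = false
[1.1.2] NOT false = true
[1.1] false OR true = true
[1.2.1.1] false AND false AND false AND false = false
[1.2.1] NOT false = true
[1.2.2.1.3] false OR false = false
[1.2.2.1] false AND true AND false = false
[1.2.2] NOT false = true
[1.2] true OR true = true
[1] exactly-one(true, true) = false
[2] exactly-one(false, true) = true
[root] false AND true = false
Overall: false → declined

Declined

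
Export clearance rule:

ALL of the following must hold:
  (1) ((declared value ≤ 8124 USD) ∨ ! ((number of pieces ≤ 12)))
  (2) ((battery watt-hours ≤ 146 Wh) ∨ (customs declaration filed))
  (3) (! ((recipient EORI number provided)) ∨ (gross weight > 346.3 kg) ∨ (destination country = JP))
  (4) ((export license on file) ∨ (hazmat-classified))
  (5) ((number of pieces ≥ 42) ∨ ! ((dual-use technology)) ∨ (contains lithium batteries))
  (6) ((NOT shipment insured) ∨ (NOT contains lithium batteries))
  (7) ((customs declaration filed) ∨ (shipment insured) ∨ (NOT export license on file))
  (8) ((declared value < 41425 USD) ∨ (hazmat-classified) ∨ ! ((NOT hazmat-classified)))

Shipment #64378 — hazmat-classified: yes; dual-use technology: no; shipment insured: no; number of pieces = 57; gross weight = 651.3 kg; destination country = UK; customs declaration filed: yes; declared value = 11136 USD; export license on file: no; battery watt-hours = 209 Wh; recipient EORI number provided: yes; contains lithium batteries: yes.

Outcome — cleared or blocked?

Atomic conditions:
  declared value ≤ 8124 USD: 11136 ≤ 8124 is false
  number of pieces ≤ 12: 57 ≤ 12 is false
  battery watt-hours ≤ 146 Wh: 209 ≤ 146 is false
  customs declaration filed: yes → true
  recipient EORI number provided: yes → true
  gross weight > 346.3 kg: 651.3 > 346.3 is true
  destination country = JP: UK == JP is false
  export license on file: no → false
  hazmat-classified: yes → true
  number of pieces ≥ 42: 57 ≥ 42 is true
  dual-use technology: no → false
  contains lithium batteries: yes → true
  NOT shipment insured: no → true
  NOT contains lithium batteries: yes → false
  shipment insured: no → false
  NOT export license on file: no → true
  declared value < 41425 USD: 11136 < 41425 is true
  NOT hazmat-classified: yes → false
Combine:
[1.2] NOT false = true
[1] false OR true = true
[2] false OR true = true
[3.1] NOT true = false
[3] false OR true OR false = true
[4] false OR true = true
[5.2] NOT false = true
[5] true OR true OR true = true
[6] true OR false = true
[7] true OR false OR true = true
[8.3] NOT false = true
[8] true OR true OR true = true
[root] true AND true AND true AND true AND true AND true AND true AND true = true
Overall: true → cleared

Cleared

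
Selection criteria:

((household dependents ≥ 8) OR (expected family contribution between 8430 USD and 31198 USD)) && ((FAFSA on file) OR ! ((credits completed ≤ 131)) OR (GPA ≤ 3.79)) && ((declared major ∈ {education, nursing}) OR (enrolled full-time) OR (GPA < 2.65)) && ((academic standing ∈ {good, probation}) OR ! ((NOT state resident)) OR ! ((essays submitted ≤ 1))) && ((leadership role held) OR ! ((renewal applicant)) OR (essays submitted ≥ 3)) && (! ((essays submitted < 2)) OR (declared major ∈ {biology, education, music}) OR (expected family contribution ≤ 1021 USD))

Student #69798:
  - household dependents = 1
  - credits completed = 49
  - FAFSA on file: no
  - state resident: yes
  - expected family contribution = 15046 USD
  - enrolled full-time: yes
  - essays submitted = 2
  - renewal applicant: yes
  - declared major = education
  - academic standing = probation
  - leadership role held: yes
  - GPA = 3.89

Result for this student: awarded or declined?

Declined

Atomic conditions:
  household dependents ≥ 8: 1 ≥ 8 is false
  expected family contribution between 8430 USD and 31198 USD: 15046 in [8430, 31198] is true
  FAFSA on file: no → false
  credits completed ≤ 131: 49 ≤ 131 is true
  GPA ≤ 3.79: 3.89 ≤ 3.79 is false
  declared major ∈ {education, nursing}: education is in the set → true
  enrolled full-time: yes → true
  GPA < 2.65: 3.89 < 2.65 is false
  academic standing ∈ {good, probation}: probation is in the set → true
  NOT state resident: yes → false
  essays submitted ≤ 1: 2 ≤ 1 is false
  leadership role held: yes → true
  renewal applicant: yes → true
  essays submitted ≥ 3: 2 ≥ 3 is false
  essays submitted < 2: 2 < 2 is false
  declared major ∈ {biology, education, music}: education is in the set → true
  expected family contribution ≤ 1021 USD: 15046 ≤ 1021 is false
Combine:
[1] false OR true = true
[2.2] NOT true = false
[2] false OR false OR false = false
[3] true OR true OR false = true
[4.2] NOT false = true
[4.3] NOT false = true
[4] true OR true OR true = true
[5.2] NOT true = false
[5] true OR false OR false = true
[6.1] NOT false = true
[6] true OR true OR false = true
[root] true AND false AND true AND true AND true AND true = false
Overall: false → declined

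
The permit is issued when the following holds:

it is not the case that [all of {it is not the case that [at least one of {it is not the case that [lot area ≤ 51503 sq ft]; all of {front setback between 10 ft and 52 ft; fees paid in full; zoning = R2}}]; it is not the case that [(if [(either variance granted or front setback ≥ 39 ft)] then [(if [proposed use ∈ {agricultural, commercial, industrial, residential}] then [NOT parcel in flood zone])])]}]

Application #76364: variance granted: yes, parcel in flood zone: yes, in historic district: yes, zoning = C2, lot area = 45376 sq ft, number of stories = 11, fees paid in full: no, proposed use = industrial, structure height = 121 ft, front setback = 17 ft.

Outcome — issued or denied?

Atomic conditions:
  lot area ≤ 51503 sq ft: 45376 ≤ 51503 is true
  front setback between 10 ft and 52 ft: 17 in [10, 52] is true
  fees paid in full: no → false
  zoning = R2: C2 == R2 is false
  variance granted: yes → true
  front setback ≥ 39 ft: 17 ≥ 39 is false
  proposed use ∈ {agricultural, commercial, industrial, residential}: industrial is in the set → true
  NOT parcel in flood zone: yes → false
Combine:
[1.1.1.1] NOT true = false
[1.1.1.2] true AND false AND false = false
[1.1.1] false OR false = false
[1.1] NOT false = true
[1.2.1.1] true OR false = true
[1.2.1.2] true → false = false
[1.2.1] true → false = false
[1.2] NOT false = true
[1] true AND true = true
[root] NOT true = false
Overall: false → denied

Denied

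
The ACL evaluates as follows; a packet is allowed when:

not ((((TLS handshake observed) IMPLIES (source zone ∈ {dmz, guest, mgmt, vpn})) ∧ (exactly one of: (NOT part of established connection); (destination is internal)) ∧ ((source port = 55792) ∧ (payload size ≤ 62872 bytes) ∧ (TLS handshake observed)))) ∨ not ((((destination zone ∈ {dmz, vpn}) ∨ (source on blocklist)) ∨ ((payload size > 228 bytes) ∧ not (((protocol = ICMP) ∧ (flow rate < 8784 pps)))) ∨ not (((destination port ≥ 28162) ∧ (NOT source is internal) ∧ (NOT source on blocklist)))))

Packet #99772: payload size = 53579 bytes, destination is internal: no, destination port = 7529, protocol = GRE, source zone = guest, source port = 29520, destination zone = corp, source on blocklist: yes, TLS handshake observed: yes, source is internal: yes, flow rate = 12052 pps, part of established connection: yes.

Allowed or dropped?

Allowed

Atomic conditions:
  TLS handshake observed: yes → true
  source zone ∈ {dmz, guest, mgmt, vpn}: guest is in the set → true
  NOT part of established connection: yes → false
  destination is internal: no → false
  source port = 55792: 29520 == 55792 is false
  payload size ≤ 62872 bytes: 53579 ≤ 62872 is true
  destination zone ∈ {dmz, vpn}: corp is not in the set → false
  source on blocklist: yes → true
  payload size > 228 bytes: 53579 > 228 is true
  protocol = ICMP: GRE == ICMP is false
  flow rate < 8784 pps: 12052 < 8784 is false
  destination port ≥ 28162: 7529 ≥ 28162 is false
  NOT source is internal: yes → false
  NOT source on blocklist: yes → false
Combine:
[1.1.1] true → true = true
[1.1.2] exactly-one(false, false) = false
[1.1.3] false AND true AND true = false
[1.1] true AND false AND false = false
[1] NOT false = true
[2.1.1] false OR true = true
[2.1.2.2.1] false AND false = false
[2.1.2.2] NOT false = true
[2.1.2] true AND true = true
[2.1.3.1] false AND false AND false = false
[2.1.3] NOT false = true
[2.1] true OR true OR true = true
[2] NOT true = false
[root] true OR false = true
Overall: true → allowed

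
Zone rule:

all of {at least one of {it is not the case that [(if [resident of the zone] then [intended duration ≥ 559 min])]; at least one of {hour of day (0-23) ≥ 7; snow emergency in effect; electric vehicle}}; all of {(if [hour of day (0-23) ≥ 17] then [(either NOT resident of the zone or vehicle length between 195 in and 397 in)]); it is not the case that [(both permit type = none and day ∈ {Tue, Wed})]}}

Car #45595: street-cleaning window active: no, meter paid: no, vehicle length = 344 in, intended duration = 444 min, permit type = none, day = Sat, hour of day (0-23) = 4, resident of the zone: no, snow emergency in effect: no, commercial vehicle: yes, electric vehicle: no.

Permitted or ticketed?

Ticketed

Atomic conditions:
  resident of the zone: no → false
  intended duration ≥ 559 min: 444 ≥ 559 is false
  hour of day (0-23) ≥ 7: 4 ≥ 7 is false
  snow emergency in effect: no → false
  electric vehicle: no → false
  hour of day (0-23) ≥ 17: 4 ≥ 17 is false
  NOT resident of the zone: no → true
  vehicle length between 195 in and 397 in: 344 in [195, 397] is true
  permit type = none: none == none is true
  day ∈ {Tue, Wed}: Sat is not in the set → false
Combine:
[1.1.1] false → false (antecedent false ⇒ implication holds) = true
[1.1] NOT true = false
[1.2] false OR false OR false = false
[1] false OR false = false
[2.1.2] true OR true = true
[2.1] false → true (antecedent false ⇒ implication holds) = true
[2.2.1] true AND false = false
[2.2] NOT false = true
[2] true AND true = true
[root] false AND true = false
Overall: false → ticketed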